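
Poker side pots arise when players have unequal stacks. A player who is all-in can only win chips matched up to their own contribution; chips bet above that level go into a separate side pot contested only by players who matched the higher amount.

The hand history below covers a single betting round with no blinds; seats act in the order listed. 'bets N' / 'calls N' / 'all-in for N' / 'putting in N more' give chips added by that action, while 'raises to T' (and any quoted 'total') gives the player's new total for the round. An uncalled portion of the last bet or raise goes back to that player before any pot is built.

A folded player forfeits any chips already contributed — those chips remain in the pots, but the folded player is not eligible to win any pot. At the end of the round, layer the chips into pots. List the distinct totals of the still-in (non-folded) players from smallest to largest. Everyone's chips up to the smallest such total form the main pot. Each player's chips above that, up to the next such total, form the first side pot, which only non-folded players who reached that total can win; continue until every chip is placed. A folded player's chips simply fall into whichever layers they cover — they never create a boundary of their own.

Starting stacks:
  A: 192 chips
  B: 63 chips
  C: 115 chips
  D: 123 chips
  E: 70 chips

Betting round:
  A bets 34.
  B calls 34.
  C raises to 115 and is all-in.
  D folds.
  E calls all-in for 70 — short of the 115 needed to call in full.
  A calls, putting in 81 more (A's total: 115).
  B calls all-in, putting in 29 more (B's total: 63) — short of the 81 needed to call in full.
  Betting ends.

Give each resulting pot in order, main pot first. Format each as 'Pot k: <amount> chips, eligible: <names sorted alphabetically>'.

Contributions: A=115, B=63, C=115, E=70
Folded: D
Pot levels (distinct totals of non-folded players): 63, 70, 115
Layer 1-63: 63 each from A, B, C, E = 63*4 = 252 chips; eligible A, B, C, E
Layer 64-70: 7 each from A, C, E = 7*3 = 21 chips; eligible A, C, E
Layer 71-115: 45 each from A, C = 45*2 = 90 chips; eligible A, C

Pot 1: 252 chips, eligible: A, B, C, E
Pot 2: 21 chips, eligible: A, C, E
Pot 3: 90 chips, eligible: A, C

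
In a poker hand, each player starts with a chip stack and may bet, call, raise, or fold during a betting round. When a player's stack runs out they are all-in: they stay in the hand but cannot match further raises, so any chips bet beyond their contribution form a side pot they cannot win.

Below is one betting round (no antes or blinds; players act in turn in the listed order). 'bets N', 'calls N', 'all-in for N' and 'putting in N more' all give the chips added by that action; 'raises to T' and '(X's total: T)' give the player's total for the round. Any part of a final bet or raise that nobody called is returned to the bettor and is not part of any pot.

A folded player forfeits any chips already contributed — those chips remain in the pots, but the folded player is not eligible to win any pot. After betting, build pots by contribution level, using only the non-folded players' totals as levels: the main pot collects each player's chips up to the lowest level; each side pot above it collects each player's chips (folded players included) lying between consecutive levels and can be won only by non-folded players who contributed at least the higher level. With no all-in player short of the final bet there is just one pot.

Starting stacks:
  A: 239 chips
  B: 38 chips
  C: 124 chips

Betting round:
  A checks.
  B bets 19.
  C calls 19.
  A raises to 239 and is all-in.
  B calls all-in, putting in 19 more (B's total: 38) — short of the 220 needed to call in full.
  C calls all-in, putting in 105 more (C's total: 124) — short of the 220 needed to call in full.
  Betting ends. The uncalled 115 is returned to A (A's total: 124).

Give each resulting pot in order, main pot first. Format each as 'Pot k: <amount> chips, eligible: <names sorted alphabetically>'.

Pot 1: 114 chips, eligible: A, B, C
Pot 2: 172 chips, eligible: A, C

Derivation:
Contributions (after 115 returned to A): A=124, B=38, C=124
Pot levels (distinct totals of non-folded players): 38, 124
Layer 1-38: 38 each from A, B, C = 38*3 = 114 chips; eligible A, B, C
Layer 39-124: 86 each from A, C = 86*2 = 172 chips; eligible A, C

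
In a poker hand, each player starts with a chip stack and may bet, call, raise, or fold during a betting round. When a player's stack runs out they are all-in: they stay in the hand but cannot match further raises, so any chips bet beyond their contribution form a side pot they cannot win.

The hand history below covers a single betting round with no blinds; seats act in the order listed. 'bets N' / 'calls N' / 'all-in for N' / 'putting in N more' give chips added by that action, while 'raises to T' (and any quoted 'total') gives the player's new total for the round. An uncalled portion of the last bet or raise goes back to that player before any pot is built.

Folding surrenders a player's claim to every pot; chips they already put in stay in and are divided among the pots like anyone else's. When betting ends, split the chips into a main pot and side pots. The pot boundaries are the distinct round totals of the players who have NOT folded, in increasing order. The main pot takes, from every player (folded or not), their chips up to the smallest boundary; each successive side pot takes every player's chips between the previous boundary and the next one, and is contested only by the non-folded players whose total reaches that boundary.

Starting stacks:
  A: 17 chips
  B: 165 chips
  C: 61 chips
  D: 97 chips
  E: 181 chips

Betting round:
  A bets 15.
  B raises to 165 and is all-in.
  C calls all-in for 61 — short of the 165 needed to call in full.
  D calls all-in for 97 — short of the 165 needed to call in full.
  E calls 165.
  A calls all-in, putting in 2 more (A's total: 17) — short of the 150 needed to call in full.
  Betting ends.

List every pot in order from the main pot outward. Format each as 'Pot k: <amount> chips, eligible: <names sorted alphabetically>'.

Pot 1: 85 chips, eligible: A, B, C, D, E
Pot 2: 176 chips, eligible: B, C, D, E
Pot 3: 108 chips, eligible: B, D, E
Pot 4: 136 chips, eligible: B, E

Derivation:
Contributions: A=17, B=165, C=61, D=97, E=165
Pot levels (distinct totals of non-folded players): 17, 61, 97, 165
Layer 1-17: 17 each from A, B, C, D, E = 17*5 = 85 chips; eligible A, B, C, D, E
Layer 18-61: 44 each from B, C, D, E = 44*4 = 176 chips; eligible B, C, D, E
Layer 62-97: 36 each from B, D, E = 36*3 = 108 chips; eligible B, D, E
Layer 98-165: 68 each from B, E = 68*2 = 136 chips; eligible B, E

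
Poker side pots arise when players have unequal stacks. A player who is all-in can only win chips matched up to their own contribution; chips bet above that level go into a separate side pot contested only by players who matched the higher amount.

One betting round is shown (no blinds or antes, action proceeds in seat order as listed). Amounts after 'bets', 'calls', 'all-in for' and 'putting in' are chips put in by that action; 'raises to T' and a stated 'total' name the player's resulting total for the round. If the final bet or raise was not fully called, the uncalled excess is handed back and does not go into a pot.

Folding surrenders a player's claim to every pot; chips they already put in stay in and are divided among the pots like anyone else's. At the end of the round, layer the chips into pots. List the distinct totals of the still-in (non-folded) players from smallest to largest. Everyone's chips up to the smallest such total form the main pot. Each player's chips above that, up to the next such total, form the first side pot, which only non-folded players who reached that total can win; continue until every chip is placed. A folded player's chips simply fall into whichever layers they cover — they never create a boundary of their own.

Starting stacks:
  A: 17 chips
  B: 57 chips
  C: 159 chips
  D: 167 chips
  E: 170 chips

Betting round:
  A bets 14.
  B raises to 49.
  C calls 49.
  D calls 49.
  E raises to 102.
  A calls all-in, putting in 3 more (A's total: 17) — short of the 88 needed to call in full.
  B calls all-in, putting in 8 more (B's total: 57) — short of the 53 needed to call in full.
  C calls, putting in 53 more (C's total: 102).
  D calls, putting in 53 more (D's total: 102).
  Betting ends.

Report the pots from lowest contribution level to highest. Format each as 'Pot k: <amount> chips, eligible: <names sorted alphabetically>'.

Pot 1: 85 chips, eligible: A, B, C, D, E
Pot 2: 160 chips, eligible: B, C, D, E
Pot 3: 135 chips, eligible: C, D, E

Derivation:
Contributions: A=17, B=57, C=102, D=102, E=102
Pot levels (distinct totals of non-folded players): 17, 57, 102
Layer 1-17: 17 each from A, B, C, D, E = 17*5 = 85 chips; eligible A, B, C, D, E
Layer 18-57: 40 each from B, C, D, E = 40*4 = 160 chips; eligible B, C, D, E
Layer 58-102: 45 each from C, D, E = 45*3 = 135 chips; eligible C, D, E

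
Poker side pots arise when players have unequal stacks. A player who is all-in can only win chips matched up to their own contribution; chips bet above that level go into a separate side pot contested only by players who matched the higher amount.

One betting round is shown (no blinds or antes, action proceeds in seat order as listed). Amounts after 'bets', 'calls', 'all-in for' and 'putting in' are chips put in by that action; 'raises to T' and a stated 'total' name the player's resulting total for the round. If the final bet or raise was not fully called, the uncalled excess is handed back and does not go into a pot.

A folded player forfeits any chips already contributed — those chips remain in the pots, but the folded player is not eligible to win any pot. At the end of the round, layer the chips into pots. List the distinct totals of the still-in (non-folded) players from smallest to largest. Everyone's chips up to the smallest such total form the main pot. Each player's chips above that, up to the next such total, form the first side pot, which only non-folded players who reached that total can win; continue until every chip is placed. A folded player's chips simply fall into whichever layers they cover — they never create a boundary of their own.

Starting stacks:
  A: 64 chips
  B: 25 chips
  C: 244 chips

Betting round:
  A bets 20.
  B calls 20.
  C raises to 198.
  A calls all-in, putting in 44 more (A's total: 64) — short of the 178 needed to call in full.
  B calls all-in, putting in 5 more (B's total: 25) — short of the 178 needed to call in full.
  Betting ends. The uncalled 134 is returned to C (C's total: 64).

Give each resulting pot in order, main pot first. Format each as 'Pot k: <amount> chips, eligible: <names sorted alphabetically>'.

Pot 1: 75 chips, eligible: A, B, C
Pot 2: 78 chips, eligible: A, C

Derivation:
Contributions (after 134 returned to C): A=64, B=25, C=64
Pot levels (distinct totals of non-folded players): 25, 64
Layer 1-25: 25 each from A, B, C = 25*3 = 75 chips; eligible A, B, C
Layer 26-64: 39 each from A, C = 39*2 = 78 chips; eligible A, C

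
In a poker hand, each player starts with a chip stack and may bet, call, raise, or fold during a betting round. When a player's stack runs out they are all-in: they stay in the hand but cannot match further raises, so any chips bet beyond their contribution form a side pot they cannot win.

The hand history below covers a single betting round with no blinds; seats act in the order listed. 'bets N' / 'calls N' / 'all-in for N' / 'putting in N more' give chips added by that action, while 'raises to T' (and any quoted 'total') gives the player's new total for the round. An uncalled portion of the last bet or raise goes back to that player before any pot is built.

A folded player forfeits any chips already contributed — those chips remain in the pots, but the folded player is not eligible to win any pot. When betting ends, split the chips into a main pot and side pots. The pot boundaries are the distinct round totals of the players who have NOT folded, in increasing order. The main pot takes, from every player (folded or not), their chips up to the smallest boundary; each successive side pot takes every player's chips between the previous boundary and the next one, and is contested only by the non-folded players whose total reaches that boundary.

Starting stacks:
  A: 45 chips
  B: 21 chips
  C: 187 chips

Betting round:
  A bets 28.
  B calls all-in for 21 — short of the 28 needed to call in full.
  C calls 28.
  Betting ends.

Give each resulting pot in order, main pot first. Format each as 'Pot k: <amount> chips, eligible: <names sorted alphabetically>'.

Pot 1: 63 chips, eligible: A, B, C
Pot 2: 14 chips, eligible: A, C

Derivation:
Contributions: A=28, B=21, C=28
Pot levels (distinct totals of non-folded players): 21, 28
Layer 1-21: 21 each from A, B, C = 21*3 = 63 chips; eligible A, B, C
Layer 22-28: 7 each from A, C = 7*2 = 14 chips; eligible A, C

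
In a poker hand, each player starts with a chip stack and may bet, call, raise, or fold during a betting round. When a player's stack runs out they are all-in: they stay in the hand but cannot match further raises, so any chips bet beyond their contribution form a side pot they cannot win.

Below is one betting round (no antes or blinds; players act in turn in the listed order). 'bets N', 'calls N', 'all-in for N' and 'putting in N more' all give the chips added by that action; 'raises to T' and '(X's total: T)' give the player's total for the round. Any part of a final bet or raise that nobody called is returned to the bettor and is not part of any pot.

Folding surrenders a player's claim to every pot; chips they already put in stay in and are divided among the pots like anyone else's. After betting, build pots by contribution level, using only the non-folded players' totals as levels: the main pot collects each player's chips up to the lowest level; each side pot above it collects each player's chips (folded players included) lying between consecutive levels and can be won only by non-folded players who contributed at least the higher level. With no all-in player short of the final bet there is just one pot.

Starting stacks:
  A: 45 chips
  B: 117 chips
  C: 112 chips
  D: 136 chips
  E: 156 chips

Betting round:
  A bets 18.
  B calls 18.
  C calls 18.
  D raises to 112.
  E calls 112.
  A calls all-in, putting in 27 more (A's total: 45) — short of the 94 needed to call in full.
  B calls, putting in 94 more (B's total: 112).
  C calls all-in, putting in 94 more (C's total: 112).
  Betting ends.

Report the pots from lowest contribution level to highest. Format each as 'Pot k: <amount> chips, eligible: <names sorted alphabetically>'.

Contributions: A=45, B=112, C=112, D=112, E=112
Pot levels (distinct totals of non-folded players): 45, 112
Layer 1-45: 45 each from A, B, C, D, E = 45*5 = 225 chips; eligible A, B, C, D, E
Layer 46-112: 67 each from B, C, D, E = 67*4 = 268 chips; eligible B, C, D, E

Pot 1: 225 chips, eligible: A, B, C, D, E
Pot 2: 268 chips, eligible: B, C, D, E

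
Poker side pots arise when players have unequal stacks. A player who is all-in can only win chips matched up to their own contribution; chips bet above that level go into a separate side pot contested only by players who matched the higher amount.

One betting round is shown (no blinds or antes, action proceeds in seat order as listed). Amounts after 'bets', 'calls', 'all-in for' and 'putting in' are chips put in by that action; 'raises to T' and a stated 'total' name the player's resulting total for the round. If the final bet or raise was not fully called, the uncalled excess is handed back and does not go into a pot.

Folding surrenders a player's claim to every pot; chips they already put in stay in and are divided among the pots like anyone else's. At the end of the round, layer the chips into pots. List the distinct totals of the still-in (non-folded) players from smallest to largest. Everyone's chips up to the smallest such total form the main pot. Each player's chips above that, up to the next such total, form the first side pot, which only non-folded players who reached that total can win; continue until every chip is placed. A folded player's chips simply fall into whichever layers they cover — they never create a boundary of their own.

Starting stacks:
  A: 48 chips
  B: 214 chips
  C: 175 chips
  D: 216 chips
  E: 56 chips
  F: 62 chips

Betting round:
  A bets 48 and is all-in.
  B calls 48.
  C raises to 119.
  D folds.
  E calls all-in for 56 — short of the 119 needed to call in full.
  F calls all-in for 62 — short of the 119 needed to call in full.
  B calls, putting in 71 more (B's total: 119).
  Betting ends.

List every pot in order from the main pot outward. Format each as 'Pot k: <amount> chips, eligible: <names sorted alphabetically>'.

Contributions: A=48, B=119, C=119, E=56, F=62
Folded: D
Pot levels (distinct totals of non-folded players): 48, 56, 62, 119
Layer 1-48: 48 each from A, B, C, E, F = 48*5 = 240 chips; eligible A, B, C, E, F
Layer 49-56: 8 each from B, C, E, F = 8*4 = 32 chips; eligible B, C, E, F
Layer 57-62: 6 each from B, C, F = 6*3 = 18 chips; eligible B, C, F
Layer 63-119: 57 each from B, C = 57*2 = 114 chips; eligible B, C

Pot 1: 240 chips, eligible: A, B, C, E, F
Pot 2: 32 chips, eligible: B, C, E, F
Pot 3: 18 chips, eligible: B, C, F
Pot 4: 114 chips, eligible: B, C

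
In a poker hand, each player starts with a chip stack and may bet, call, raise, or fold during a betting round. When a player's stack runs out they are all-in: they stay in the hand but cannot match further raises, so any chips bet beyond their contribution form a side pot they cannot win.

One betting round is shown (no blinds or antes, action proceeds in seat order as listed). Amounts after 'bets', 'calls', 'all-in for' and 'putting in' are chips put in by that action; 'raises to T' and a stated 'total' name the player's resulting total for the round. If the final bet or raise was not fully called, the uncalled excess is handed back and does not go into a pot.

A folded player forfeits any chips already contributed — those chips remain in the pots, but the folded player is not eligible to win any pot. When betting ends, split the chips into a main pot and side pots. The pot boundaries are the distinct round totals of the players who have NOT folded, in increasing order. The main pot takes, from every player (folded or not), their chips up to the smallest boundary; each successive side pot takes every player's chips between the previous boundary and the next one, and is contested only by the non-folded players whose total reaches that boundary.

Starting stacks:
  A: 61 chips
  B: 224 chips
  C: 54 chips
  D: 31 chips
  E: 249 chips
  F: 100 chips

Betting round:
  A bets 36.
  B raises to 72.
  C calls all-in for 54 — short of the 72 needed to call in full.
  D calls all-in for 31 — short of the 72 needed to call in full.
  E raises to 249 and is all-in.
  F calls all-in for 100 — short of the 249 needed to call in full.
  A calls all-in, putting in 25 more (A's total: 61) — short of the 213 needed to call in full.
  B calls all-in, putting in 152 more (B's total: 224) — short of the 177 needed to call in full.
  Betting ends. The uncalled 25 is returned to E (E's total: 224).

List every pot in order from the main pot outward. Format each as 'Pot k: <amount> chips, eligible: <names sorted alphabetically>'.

Pot 1: 186 chips, eligible: A, B, C, D, E, F
Pot 2: 115 chips, eligible: A, B, C, E, F
Pot 3: 28 chips, eligible: A, B, E, F
Pot 4: 117 chips, eligible: B, E, F
Pot 5: 248 chips, eligible: B, E

Derivation:
Contributions (after 25 returned to E): A=61, B=224, C=54, D=31, E=224, F=100
Pot levels (distinct totals of non-folded players): 31, 54, 61, 100, 224
Layer 1-31: 31 each from A, B, C, D, E, F = 31*6 = 186 chips; eligible A, B, C, D, E, F
Layer 32-54: 23 each from A, B, C, E, F = 23*5 = 115 chips; eligible A, B, C, E, F
Layer 55-61: 7 each from A, B, E, F = 7*4 = 28 chips; eligible A, B, E, F
Layer 62-100: 39 each from B, E, F = 39*3 = 117 chips; eligible B, E, F
Layer 101-224: 124 each from B, E = 124*2 = 248 chips; eligible B, E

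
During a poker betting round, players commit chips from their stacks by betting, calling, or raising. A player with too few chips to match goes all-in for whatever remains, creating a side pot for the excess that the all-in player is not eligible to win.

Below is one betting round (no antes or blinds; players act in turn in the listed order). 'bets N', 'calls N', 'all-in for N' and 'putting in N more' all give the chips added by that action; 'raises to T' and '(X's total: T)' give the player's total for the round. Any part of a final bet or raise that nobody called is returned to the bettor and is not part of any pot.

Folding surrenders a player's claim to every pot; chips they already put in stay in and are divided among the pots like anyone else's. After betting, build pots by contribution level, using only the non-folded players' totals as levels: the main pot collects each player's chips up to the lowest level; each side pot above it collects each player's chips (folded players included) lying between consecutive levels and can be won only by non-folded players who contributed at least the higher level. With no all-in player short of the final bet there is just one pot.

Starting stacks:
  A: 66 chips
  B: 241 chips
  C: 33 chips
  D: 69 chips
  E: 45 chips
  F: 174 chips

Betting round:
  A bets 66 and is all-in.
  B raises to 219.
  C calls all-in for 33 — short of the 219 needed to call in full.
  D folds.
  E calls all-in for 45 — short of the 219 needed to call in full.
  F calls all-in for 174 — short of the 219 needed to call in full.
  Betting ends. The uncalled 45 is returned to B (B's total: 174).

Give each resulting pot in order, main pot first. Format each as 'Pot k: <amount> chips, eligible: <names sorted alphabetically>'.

Pot 1: 165 chips, eligible: A, B, C, E, F
Pot 2: 48 chips, eligible: A, B, E, F
Pot 3: 63 chips, eligible: A, B, F
Pot 4: 216 chips, eligible: B, F

Derivation:
Contributions (after 45 returned to B): A=66, B=174, C=33, E=45, F=174
Folded: D
Pot levels (distinct totals of non-folded players): 33, 45, 66, 174
Layer 1-33: 33 each from A, B, C, E, F = 33*5 = 165 chips; eligible A, B, C, E, F
Layer 34-45: 12 each from A, B, E, F = 12*4 = 48 chips; eligible A, B, E, F
Layer 46-66: 21 each from A, B, F = 21*3 = 63 chips; eligible A, B, F
Layer 67-174: 108 each from B, F = 108*2 = 216 chips; eligible B, F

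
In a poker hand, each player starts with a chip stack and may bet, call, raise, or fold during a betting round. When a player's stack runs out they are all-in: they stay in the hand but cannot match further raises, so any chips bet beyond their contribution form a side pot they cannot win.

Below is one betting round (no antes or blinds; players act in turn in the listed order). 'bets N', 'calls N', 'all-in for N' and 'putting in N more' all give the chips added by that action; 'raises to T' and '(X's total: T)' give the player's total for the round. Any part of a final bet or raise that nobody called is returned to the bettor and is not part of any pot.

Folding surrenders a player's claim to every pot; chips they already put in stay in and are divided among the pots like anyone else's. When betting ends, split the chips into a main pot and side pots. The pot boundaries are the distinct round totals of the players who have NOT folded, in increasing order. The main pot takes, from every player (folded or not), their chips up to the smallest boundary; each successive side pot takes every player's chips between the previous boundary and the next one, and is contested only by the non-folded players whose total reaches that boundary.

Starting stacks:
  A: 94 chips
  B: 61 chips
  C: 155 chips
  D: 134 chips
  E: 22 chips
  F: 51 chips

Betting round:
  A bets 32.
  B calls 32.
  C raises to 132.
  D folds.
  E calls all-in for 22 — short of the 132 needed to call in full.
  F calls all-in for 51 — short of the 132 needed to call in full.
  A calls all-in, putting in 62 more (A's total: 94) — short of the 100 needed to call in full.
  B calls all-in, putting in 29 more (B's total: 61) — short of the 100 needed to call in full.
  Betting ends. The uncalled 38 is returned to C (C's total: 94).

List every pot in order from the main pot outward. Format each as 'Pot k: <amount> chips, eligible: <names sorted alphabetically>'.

Pot 1: 110 chips, eligible: A, B, C, E, F
Pot 2: 116 chips, eligible: A, B, C, F
Pot 3: 30 chips, eligible: A, B, C
Pot 4: 66 chips, eligible: A, C

Derivation:
Contributions (after 38 returned to C): A=94, B=61, C=94, E=22, F=51
Folded: D
Pot levels (distinct totals of non-folded players): 22, 51, 61, 94
Layer 1-22: 22 each from A, B, C, E, F = 22*5 = 110 chips; eligible A, B, C, E, F
Layer 23-51: 29 each from A, B, C, F = 29*4 = 116 chips; eligible A, B, C, F
Layer 52-61: 10 each from A, B, C = 10*3 = 30 chips; eligible A, B, C
Layer 62-94: 33 each from A, C = 33*2 = 66 chips; eligible A, C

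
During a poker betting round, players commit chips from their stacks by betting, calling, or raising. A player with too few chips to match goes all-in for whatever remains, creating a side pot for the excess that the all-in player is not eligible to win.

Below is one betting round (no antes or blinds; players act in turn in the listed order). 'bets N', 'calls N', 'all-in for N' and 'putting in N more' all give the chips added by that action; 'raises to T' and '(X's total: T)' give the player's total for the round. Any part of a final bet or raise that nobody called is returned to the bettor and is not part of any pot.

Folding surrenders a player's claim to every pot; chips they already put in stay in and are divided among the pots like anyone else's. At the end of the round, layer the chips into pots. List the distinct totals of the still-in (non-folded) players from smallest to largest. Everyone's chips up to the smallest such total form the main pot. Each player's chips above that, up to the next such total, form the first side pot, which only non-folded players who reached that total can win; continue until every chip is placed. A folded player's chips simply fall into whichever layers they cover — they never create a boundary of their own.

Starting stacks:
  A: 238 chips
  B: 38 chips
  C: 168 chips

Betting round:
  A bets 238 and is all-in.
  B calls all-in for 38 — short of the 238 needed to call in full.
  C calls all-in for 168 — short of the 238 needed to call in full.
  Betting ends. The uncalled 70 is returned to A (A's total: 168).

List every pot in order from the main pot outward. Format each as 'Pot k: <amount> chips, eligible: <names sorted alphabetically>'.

Contributions (after 70 returned to A): A=168, B=38, C=168
Pot levels (distinct totals of non-folded players): 38, 168
Layer 1-38: 38 each from A, B, C = 38*3 = 114 chips; eligible A, B, C
Layer 39-168: 130 each from A, C = 130*2 = 260 chips; eligible A, C

Pot 1: 114 chips, eligible: A, B, C
Pot 2: 260 chips, eligible: A, C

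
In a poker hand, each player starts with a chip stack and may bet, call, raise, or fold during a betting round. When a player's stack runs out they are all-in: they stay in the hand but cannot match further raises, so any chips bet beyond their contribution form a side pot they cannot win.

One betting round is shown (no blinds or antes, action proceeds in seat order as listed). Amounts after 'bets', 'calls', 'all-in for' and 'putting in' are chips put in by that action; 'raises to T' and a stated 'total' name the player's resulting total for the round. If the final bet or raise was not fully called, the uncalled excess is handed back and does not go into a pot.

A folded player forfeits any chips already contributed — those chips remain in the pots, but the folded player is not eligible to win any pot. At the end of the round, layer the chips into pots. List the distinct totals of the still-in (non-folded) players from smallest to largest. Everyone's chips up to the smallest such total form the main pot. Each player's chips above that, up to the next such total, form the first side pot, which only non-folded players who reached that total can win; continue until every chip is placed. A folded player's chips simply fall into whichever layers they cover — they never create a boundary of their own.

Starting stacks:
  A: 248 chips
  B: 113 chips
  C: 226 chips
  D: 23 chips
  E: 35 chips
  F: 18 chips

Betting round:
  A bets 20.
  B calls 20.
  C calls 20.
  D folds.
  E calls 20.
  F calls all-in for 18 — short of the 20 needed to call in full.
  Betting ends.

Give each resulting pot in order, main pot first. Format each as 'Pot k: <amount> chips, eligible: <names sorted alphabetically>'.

Contributions: A=20, B=20, C=20, E=20, F=18
Folded: D
Pot levels (distinct totals of non-folded players): 18, 20
Layer 1-18: 18 each from A, B, C, E, F = 18*5 = 90 chips; eligible A, B, C, E, F
Layer 19-20: 2 each from A, B, C, E = 2*4 = 8 chips; eligible A, B, C, E

Pot 1: 90 chips, eligible: A, B, C, E, F
Pot 2: 8 chips, eligible: A, B, C, E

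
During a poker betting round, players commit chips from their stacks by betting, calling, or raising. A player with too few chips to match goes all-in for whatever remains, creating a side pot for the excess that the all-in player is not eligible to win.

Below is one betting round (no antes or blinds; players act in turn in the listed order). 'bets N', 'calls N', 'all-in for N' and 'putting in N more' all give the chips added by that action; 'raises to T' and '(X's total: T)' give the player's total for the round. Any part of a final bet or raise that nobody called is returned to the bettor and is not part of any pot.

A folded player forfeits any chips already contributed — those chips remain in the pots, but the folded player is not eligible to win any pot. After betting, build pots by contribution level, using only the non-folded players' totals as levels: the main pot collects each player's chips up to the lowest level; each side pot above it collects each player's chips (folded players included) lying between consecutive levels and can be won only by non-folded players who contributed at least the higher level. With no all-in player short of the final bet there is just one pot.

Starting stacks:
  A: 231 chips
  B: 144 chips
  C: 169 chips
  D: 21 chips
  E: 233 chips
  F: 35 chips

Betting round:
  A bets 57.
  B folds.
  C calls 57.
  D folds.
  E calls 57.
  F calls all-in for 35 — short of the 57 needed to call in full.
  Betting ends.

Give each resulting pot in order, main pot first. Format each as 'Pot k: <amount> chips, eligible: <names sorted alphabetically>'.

Contributions: A=57, C=57, E=57, F=35
Folded: B, D
Pot levels (distinct totals of non-folded players): 35, 57
Layer 1-35: 35 each from A, C, E, F = 35*4 = 140 chips; eligible A, C, E, F
Layer 36-57: 22 each from A, C, E = 22*3 = 66 chips; eligible A, C, E

Pot 1: 140 chips, eligible: A, C, E, F
Pot 2: 66 chips, eligible: A, C, E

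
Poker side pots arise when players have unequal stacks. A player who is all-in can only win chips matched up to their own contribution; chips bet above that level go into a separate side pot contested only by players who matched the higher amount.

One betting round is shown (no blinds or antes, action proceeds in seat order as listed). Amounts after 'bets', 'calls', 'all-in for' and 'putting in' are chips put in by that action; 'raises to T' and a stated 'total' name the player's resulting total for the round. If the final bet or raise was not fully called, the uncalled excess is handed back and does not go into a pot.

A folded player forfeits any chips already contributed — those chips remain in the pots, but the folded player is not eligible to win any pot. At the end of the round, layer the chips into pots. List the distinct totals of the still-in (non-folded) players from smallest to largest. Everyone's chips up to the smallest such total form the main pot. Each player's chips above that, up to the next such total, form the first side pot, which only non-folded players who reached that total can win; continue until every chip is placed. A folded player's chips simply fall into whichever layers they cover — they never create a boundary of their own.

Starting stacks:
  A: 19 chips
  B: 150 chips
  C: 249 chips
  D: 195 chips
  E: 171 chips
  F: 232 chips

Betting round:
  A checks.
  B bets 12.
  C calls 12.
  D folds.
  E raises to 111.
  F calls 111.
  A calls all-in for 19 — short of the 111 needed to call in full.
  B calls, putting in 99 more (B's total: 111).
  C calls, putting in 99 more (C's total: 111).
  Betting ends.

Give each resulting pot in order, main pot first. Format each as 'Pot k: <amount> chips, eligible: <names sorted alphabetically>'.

Pot 1: 95 chips, eligible: A, B, C, E, F
Pot 2: 368 chips, eligible: B, C, E, F

Derivation:
Contributions: A=19, B=111, C=111, E=111, F=111
Folded: D
Pot levels (distinct totals of non-folded players): 19, 111
Layer 1-19: 19 each from A, B, C, E, F = 19*5 = 95 chips; eligible A, B, C, E, F
Layer 20-111: 92 each from B, C, E, F = 92*4 = 368 chips; eligible B, C, E, F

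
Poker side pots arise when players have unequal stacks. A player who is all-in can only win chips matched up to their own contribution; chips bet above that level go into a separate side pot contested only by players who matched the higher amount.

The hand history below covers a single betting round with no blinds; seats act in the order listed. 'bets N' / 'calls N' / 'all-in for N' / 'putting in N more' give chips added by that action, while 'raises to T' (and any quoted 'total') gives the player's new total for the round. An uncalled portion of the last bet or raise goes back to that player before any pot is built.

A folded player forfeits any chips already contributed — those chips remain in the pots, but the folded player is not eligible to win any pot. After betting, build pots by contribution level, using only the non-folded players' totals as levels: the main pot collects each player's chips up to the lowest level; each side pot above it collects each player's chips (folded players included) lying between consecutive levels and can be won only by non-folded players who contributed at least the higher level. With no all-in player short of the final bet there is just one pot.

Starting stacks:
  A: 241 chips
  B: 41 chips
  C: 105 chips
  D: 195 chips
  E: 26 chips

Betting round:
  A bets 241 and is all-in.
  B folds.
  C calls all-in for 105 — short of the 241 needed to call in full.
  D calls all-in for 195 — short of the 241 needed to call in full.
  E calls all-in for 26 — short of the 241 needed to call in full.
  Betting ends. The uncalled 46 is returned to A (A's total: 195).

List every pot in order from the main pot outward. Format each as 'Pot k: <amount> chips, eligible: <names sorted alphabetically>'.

Contributions (after 46 returned to A): A=195, C=105, D=195, E=26
Folded: B
Pot levels (distinct totals of non-folded players): 26, 105, 195
Layer 1-26: 26 each from A, C, D, E = 26*4 = 104 chips; eligible A, C, D, E
Layer 27-105: 79 each from A, C, D = 79*3 = 237 chips; eligible A, C, D
Layer 106-195: 90 each from A, D = 90*2 = 180 chips; eligible A, D

Pot 1: 104 chips, eligible: A, C, D, E
Pot 2: 237 chips, eligible: A, C, D
Pot 3: 180 chips, eligible: A, D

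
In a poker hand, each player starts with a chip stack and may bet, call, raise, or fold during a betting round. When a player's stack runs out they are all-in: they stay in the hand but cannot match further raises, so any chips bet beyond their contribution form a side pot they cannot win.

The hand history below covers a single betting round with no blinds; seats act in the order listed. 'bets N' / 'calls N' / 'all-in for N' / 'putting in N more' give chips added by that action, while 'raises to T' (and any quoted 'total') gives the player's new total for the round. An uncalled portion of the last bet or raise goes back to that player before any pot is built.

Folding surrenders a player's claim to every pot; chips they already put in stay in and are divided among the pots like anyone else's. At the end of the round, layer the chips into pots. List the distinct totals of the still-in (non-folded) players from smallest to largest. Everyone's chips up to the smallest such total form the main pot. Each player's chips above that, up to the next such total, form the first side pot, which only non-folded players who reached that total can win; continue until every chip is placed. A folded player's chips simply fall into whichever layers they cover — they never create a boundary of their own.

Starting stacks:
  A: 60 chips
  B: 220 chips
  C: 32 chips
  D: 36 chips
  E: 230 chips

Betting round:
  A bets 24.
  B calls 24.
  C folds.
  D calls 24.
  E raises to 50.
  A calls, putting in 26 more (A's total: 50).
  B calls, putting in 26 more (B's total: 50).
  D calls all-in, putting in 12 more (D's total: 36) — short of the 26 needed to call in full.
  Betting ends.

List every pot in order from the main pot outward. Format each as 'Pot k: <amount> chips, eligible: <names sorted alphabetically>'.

Pot 1: 144 chips, eligible: A, B, D, E
Pot 2: 42 chips, eligible: A, B, E

Derivation:
Contributions: A=50, B=50, D=36, E=50
Folded: C
Pot levels (distinct totals of non-folded players): 36, 50
Layer 1-36: 36 each from A, B, D, E = 36*4 = 144 chips; eligible A, B, D, E
Layer 37-50: 14 each from A, B, E = 14*3 = 42 chips; eligible A, B, E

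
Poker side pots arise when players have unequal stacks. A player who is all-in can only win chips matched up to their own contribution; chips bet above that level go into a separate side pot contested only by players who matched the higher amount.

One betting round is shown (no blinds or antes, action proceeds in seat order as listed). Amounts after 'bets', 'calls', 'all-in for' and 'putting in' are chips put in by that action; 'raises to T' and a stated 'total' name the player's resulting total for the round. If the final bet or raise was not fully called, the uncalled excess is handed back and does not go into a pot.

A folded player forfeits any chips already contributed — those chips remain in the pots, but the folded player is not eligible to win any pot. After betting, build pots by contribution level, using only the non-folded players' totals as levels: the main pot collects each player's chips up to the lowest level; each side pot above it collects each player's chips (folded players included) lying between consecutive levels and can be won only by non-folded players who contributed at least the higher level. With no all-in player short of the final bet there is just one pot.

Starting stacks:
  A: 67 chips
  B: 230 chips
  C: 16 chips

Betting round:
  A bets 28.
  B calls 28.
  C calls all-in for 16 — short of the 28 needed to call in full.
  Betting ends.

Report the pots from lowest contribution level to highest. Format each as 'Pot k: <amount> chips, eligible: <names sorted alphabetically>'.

Contributions: A=28, B=28, C=16
Pot levels (distinct totals of non-folded players): 16, 28
Layer 1-16: 16 each from A, B, C = 16*3 = 48 chips; eligible A, B, C
Layer 17-28: 12 each from A, B = 12*2 = 24 chips; eligible A, B

Pot 1: 48 chips, eligible: A, B, C
Pot 2: 24 chips, eligible: A, B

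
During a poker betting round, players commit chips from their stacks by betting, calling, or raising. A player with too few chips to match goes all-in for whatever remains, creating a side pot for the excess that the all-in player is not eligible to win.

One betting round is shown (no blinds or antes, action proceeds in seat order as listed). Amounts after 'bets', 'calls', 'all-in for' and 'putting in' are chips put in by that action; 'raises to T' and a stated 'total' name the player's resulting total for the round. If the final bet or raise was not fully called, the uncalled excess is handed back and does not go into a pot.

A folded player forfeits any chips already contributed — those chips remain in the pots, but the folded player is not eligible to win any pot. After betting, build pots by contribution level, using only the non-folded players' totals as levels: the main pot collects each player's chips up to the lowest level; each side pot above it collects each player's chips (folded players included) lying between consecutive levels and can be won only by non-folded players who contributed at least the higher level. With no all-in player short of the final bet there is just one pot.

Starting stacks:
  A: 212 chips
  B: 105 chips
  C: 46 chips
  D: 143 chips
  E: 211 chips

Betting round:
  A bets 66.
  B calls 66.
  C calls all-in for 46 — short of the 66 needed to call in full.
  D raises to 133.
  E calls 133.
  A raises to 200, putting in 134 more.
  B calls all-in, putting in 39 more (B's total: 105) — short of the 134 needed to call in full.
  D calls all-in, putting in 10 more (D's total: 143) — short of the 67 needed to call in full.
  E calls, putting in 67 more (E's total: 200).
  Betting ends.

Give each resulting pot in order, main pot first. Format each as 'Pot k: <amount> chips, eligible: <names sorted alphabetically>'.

Pot 1: 230 chips, eligible: A, B, C, D, E
Pot 2: 236 chips, eligible: A, B, D, E
Pot 3: 114 chips, eligible: A, D, E
Pot 4: 114 chips, eligible: A, E

Derivation:
Contributions: A=200, B=105, C=46, D=143, E=200
Pot levels (distinct totals of non-folded players): 46, 105, 143, 200
Layer 1-46: 46 each from A, B, C, D, E = 46*5 = 230 chips; eligible A, B, C, D, E
Layer 47-105: 59 each from A, B, D, E = 59*4 = 236 chips; eligible A, B, D, E
Layer 106-143: 38 each from A, D, E = 38*3 = 114 chips; eligible A, D, E
Layer 144-200: 57 each from A, E = 57*2 = 114 chips; eligible A, E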